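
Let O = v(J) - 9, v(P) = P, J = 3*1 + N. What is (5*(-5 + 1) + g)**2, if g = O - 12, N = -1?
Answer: 1521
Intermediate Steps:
J = 2 (J = 3*1 - 1 = 3 - 1 = 2)
O = -7 (O = 2 - 9 = -7)
g = -19 (g = -7 - 12 = -19)
(5*(-5 + 1) + g)**2 = (5*(-5 + 1) - 19)**2 = (5*(-4) - 19)**2 = (-20 - 19)**2 = (-39)**2 = 1521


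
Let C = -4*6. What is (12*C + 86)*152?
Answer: -30704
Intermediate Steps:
C = -24
(12*C + 86)*152 = (12*(-24) + 86)*152 = (-288 + 86)*152 = -202*152 = -30704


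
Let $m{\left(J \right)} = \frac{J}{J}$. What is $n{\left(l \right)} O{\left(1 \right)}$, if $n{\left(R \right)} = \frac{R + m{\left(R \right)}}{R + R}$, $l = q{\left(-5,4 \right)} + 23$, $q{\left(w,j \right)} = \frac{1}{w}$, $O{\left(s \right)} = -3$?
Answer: $- \frac{119}{76} \approx -1.5658$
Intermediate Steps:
$m{\left(J \right)} = 1$
$l = \frac{114}{5}$ ($l = \frac{1}{-5} + 23 = - \frac{1}{5} + 23 = \frac{114}{5} \approx 22.8$)
$n{\left(R \right)} = \frac{1 + R}{2 R}$ ($n{\left(R \right)} = \frac{R + 1}{R + R} = \frac{1 + R}{2 R}$)
$n{\left(l \right)} O{\left(1 \right)} = \frac{1 + \frac{114}{5}}{2 \cdot \frac{114}{5}} \left(-3\right) = \frac{1}{2} \cdot \frac{5}{114} \cdot \frac{119}{5} \left(-3\right) = \frac{119}{228} \left(-3\right) = - \frac{119}{76}$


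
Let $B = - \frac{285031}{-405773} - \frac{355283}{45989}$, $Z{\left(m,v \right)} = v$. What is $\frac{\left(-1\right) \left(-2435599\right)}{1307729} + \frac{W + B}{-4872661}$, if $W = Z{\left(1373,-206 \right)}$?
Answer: $\frac{221472236374610400380061}{118910735273905202829893} \approx 1.8625$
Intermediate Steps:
$W = -206$
$B = - \frac{131055958100}{18661094497}$ ($B = \left(-285031\right) \left(- \frac{1}{405773}\right) - \frac{355283}{45989} = \frac{285031}{405773} - \frac{355283}{45989} = - \frac{131055958100}{18661094497} \approx -7.0229$)
$\frac{\left(-1\right) \left(-2435599\right)}{1307729} + \frac{W + B}{-4872661} = \frac{\left(-1\right) \left(-2435599\right)}{1307729} + \frac{-206 - \frac{131055958100}{18661094497}}{-4872661} = 2435599 \cdot \frac{1}{1307729} - - \frac{3975241424482}{90929187372846517} = \frac{2435599}{1307729} + \frac{3975241424482}{90929187372846517} = \frac{221472236374610400380061}{118910735273905202829893}$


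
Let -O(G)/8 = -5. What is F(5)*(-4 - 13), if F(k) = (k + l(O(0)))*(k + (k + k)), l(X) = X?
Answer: -11475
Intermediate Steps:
O(G) = 40 (O(G) = -8*(-5) = 40)
F(k) = 3*k*(40 + k) (F(k) = (k + 40)*(k + (k + k)) = (40 + k)*(k + 2*k) = (40 + k)*(3*k) = 3*k*(40 + k))
F(5)*(-4 - 13) = (3*5*(40 + 5))*(-4 - 13) = (3*5*45)*(-17) = 675*(-17) = -11475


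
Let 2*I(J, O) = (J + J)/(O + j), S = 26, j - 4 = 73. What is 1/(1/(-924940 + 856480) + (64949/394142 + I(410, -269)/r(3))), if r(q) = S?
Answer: 133629903680/11043144577 ≈ 12.101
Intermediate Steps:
j = 77 (j = 4 + 73 = 77)
r(q) = 26
I(J, O) = J/(77 + O) (I(J, O) = ((J + J)/(O + 77))/2 = ((2*J)/(77 + O))/2 = (2*J/(77 + O))/2 = J/(77 + O))
1/(1/(-924940 + 856480) + (64949/394142 + I(410, -269)/r(3))) = 1/(1/(-924940 + 856480) + (64949/394142 + (410/(77 - 269))/26)) = 1/(1/(-68460) + (64949*(1/394142) + (410/(-192))*(1/26))) = 1/(-1/68460 + (64949/394142 + (410*(-1/192))*(1/26))) = 1/(-1/68460 + (64949/394142 - 205/96*1/26)) = 1/(-1/68460 + (64949/394142 - 205/2496)) = 1/(-1/68460 + 40656797/491889216) = 1/(11043144577/133629903680) = 133629903680/11043144577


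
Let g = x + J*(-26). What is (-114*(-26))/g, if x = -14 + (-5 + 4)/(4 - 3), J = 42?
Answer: -988/369 ≈ -2.6775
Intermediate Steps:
x = -15 (x = -14 - 1/1 = -14 - 1*1 = -14 - 1 = -15)
g = -1107 (g = -15 + 42*(-26) = -15 - 1092 = -1107)
(-114*(-26))/g = -114*(-26)/(-1107) = 2964*(-1/1107) = -988/369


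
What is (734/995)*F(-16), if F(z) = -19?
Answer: -13946/995 ≈ -14.016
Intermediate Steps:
(734/995)*F(-16) = (734/995)*(-19) = -13946/995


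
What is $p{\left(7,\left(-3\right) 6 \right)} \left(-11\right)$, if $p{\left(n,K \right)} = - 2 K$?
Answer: $-396$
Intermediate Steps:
$p{\left(7,\left(-3\right) 6 \right)} \left(-11\right) = - 2 \left(\left(-3\right) 6\right) \left(-11\right) = \left(-2\right) \left(-18\right) \left(-11\right) = 36 \left(-11\right) = -396$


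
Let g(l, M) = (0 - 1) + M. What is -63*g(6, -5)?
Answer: 378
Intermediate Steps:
g(l, M) = -1 + M
-63*g(6, -5) = -63*(-1 - 5) = -63*(-6) = 378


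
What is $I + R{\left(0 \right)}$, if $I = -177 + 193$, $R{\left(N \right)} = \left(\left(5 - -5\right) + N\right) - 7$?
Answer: $19$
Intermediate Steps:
$R{\left(N \right)} = 3 + N$ ($R{\left(N \right)} = \left(\left(5 + 5\right) + N\right) - 7 = \left(10 + N\right) - 7 = 3 + N$)
$I = 16$
$I + R{\left(0 \right)} = 16 + \left(3 + 0\right) = 16 + 3 = 19$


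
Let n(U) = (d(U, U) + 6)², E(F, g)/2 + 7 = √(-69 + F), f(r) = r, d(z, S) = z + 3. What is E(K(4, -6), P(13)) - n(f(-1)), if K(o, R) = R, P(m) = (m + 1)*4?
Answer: -78 + 10*I*√3 ≈ -78.0 + 17.32*I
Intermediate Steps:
d(z, S) = 3 + z
P(m) = 4 + 4*m (P(m) = (1 + m)*4 = 4 + 4*m)
E(F, g) = -14 + 2*√(-69 + F)
n(U) = (9 + U)² (n(U) = ((3 + U) + 6)² = (9 + U)²)
E(K(4, -6), P(13)) - n(f(-1)) = (-14 + 2*√(-69 - 6)) - (9 - 1)² = (-14 + 2*√(-75)) - 1*8² = (-14 + 2*(5*I*√3)) - 1*64 = (-14 + 10*I*√3) - 64 = -78 + 10*I*√3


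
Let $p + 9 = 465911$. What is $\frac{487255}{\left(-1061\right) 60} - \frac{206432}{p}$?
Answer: $- \frac{24015454013}{2965932132} \approx -8.0971$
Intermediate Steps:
$p = 465902$ ($p = -9 + 465911 = 465902$)
$\frac{487255}{\left(-1061\right) 60} - \frac{206432}{p} = \frac{487255}{\left(-1061\right) 60} - \frac{206432}{465902} = \frac{487255}{-63660} - \frac{103216}{232951} = 487255 \left(- \frac{1}{63660}\right) - \frac{103216}{232951} = - \frac{97451}{12732} - \frac{103216}{232951} = - \frac{24015454013}{2965932132}$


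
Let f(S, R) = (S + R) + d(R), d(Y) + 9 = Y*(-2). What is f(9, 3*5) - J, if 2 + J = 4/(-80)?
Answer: -259/20 ≈ -12.950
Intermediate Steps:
d(Y) = -9 - 2*Y (d(Y) = -9 + Y*(-2) = -9 - 2*Y)
J = -41/20 (J = -2 + 4/(-80) = -2 + 4*(-1/80) = -2 - 1/20 = -41/20 ≈ -2.0500)
f(S, R) = -9 + S - R (f(S, R) = (S + R) + (-9 - 2*R) = (R + S) + (-9 - 2*R) = -9 + S - R)
f(9, 3*5) - J = (-9 + 9 - 3*5) - 1*(-41/20) = (-9 + 9 - 1*15) + 41/20 = (-9 + 9 - 15) + 41/20 = -15 + 41/20 = -259/20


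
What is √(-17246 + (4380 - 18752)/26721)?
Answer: I*√1368248027122/8907 ≈ 131.33*I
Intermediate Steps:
√(-17246 + (4380 - 18752)/26721) = √(-17246 - 14372*1/26721) = √(-17246 - 14372/26721) = √(-460844738/26721) = I*√1368248027122/8907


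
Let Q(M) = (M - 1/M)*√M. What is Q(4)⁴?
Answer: 50625/16 ≈ 3164.1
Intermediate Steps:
Q(M) = √M*(M - 1/M) (Q(M) = (M - 1/M)*√M = √M*(M - 1/M))
Q(4)⁴ = ((-1 + 4²)/√4)⁴ = ((-1 + 16)/2)⁴ = ((½)*15)⁴ = (15/2)⁴ = 50625/16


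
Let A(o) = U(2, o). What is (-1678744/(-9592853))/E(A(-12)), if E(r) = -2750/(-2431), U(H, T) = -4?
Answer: 185501212/1199106625 ≈ 0.15470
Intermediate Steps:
A(o) = -4
E(r) = 250/221 (E(r) = -2750*(-1/2431) = 250/221)
(-1678744/(-9592853))/E(A(-12)) = (-1678744/(-9592853))/(250/221) = -1678744*(-1/9592853)*(221/250) = (1678744/9592853)*(221/250) = 185501212/1199106625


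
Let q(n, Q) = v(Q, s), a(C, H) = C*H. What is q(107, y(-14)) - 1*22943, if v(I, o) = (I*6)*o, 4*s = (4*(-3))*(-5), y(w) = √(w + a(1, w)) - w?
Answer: -21683 + 180*I*√7 ≈ -21683.0 + 476.24*I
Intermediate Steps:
y(w) = -w + √2*√w (y(w) = √(w + 1*w) - w = √(w + w) - w = √(2*w) - w = √2*√w - w = -w + √2*√w)
s = 15 (s = ((4*(-3))*(-5))/4 = (-12*(-5))/4 = (¼)*60 = 15)
v(I, o) = 6*I*o (v(I, o) = (6*I)*o = 6*I*o)
q(n, Q) = 90*Q (q(n, Q) = 6*Q*15 = 90*Q)
q(107, y(-14)) - 1*22943 = 90*(-1*(-14) + √2*√(-14)) - 1*22943 = 90*(14 + √2*(I*√14)) - 22943 = 90*(14 + 2*I*√7) - 22943 = (1260 + 180*I*√7) - 22943 = -21683 + 180*I*√7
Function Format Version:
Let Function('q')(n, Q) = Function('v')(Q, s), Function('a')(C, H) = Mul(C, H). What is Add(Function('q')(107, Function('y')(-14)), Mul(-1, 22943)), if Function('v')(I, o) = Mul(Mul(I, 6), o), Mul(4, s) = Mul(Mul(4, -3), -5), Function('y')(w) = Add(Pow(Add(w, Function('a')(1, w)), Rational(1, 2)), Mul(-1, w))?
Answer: Add(-21683, Mul(180, I, Pow(7, Rational(1, 2)))) ≈ Add(-21683., Mul(476.24, I))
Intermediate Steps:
Function('y')(w) = Add(Mul(-1, w), Mul(Pow(2, Rational(1, 2)), Pow(w, Rational(1, 2)))) (Function('y')(w) = Add(Pow(Add(w, Mul(1, w)), Rational(1, 2)), Mul(-1, w)) = Add(Pow(Add(w, w), Rational(1, 2)), Mul(-1, w)) = Add(Pow(Mul(2, w), Rational(1, 2)), Mul(-1, w)) = Add(Mul(Pow(2, Rational(1, 2)), Pow(w, Rational(1, 2))), Mul(-1, w)) = Add(Mul(-1, w), Mul(Pow(2, Rational(1, 2)), Pow(w, Rational(1, 2)))))
s = 15 (s = Mul(Rational(1, 4), Mul(Mul(4, -3), -5)) = Mul(Rational(1, 4), Mul(-12, -5)) = Mul(Rational(1, 4), 60) = 15)
Function('v')(I, o) = Mul(6, I, o) (Function('v')(I, o) = Mul(Mul(6, I), o) = Mul(6, I, o))
Function('q')(n, Q) = Mul(90, Q) (Function('q')(n, Q) = Mul(6, Q, 15) = Mul(90, Q))
Add(Function('q')(107, Function('y')(-14)), Mul(-1, 22943)) = Add(Mul(90, Add(Mul(-1, -14), Mul(Pow(2, Rational(1, 2)), Pow(-14, Rational(1, 2))))), Mul(-1, 22943)) = Add(Mul(90, Add(14, Mul(Pow(2, Rational(1, 2)), Mul(I, Pow(14, Rational(1, 2)))))), -22943) = Add(Mul(90, Add(14, Mul(2, I, Pow(7, Rational(1, 2))))), -22943) = Add(Add(1260, Mul(180, I, Pow(7, Rational(1, 2)))), -22943) = Add(-21683, Mul(180, I, Pow(7, Rational(1, 2))))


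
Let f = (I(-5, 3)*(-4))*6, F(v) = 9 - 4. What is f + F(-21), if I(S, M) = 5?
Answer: -115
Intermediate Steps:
F(v) = 5
f = -120 (f = (5*(-4))*6 = -20*6 = -120)
f + F(-21) = -120 + 5 = -115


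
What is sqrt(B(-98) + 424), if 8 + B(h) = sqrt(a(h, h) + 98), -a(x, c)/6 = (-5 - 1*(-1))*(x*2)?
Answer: sqrt(416 + 7*I*sqrt(94)) ≈ 20.463 + 1.6583*I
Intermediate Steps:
a(x, c) = 48*x (a(x, c) = -6*(-5 - 1*(-1))*x*2 = -6*(-5 + 1)*2*x = -(-24)*2*x = -(-48)*x = 48*x)
B(h) = -8 + sqrt(98 + 48*h) (B(h) = -8 + sqrt(48*h + 98) = -8 + sqrt(98 + 48*h))
sqrt(B(-98) + 424) = sqrt((-8 + sqrt(98 + 48*(-98))) + 424) = sqrt((-8 + sqrt(98 - 4704)) + 424) = sqrt((-8 + sqrt(-4606)) + 424) = sqrt((-8 + 7*I*sqrt(94)) + 424) = sqrt(416 + 7*I*sqrt(94))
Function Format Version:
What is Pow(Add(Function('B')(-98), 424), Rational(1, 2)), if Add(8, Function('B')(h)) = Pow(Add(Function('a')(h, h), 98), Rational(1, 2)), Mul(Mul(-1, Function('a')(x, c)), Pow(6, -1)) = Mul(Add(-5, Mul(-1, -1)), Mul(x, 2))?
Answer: Pow(Add(416, Mul(7, I, Pow(94, Rational(1, 2)))), Rational(1, 2)) ≈ Add(20.463, Mul(1.6583, I))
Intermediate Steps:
Function('a')(x, c) = Mul(48, x) (Function('a')(x, c) = Mul(-6, Mul(Add(-5, Mul(-1, -1)), Mul(x, 2))) = Mul(-6, Mul(Add(-5, 1), Mul(2, x))) = Mul(-6, Mul(-4, Mul(2, x))) = Mul(-6, Mul(-8, x)) = Mul(48, x))
Function('B')(h) = Add(-8, Pow(Add(98, Mul(48, h)), Rational(1, 2))) (Function('B')(h) = Add(-8, Pow(Add(Mul(48, h), 98), Rational(1, 2))) = Add(-8, Pow(Add(98, Mul(48, h)), Rational(1, 2))))
Pow(Add(Function('B')(-98), 424), Rational(1, 2)) = Pow(Add(Add(-8, Pow(Add(98, Mul(48, -98)), Rational(1, 2))), 424), Rational(1, 2)) = Pow(Add(Add(-8, Pow(Add(98, -4704), Rational(1, 2))), 424), Rational(1, 2)) = Pow(Add(Add(-8, Pow(-4606, Rational(1, 2))), 424), Rational(1, 2)) = Pow(Add(Add(-8, Mul(7, I, Pow(94, Rational(1, 2)))), 424), Rational(1, 2)) = Pow(Add(416, Mul(7, I, Pow(94, Rational(1, 2)))), Rational(1, 2))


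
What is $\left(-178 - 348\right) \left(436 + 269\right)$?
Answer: $-370830$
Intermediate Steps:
$\left(-178 - 348\right) \left(436 + 269\right) = \left(-526\right) 705 = -370830$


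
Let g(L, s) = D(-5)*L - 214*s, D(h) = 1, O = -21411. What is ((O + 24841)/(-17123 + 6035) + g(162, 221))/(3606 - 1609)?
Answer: -37328789/1581624 ≈ -23.602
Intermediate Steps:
g(L, s) = L - 214*s (g(L, s) = 1*L - 214*s = L - 214*s)
((O + 24841)/(-17123 + 6035) + g(162, 221))/(3606 - 1609) = ((-21411 + 24841)/(-17123 + 6035) + (162 - 214*221))/(3606 - 1609) = (3430/(-11088) + (162 - 47294))/1997 = (3430*(-1/11088) - 47132)*(1/1997) = (-245/792 - 47132)*(1/1997) = -37328789/792*1/1997 = -37328789/1581624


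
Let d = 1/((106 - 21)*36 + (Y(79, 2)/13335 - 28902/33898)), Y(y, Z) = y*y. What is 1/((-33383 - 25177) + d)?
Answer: -691518714524/40495335696510525 ≈ -1.7076e-5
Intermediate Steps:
Y(y, Z) = y²
d = 226014915/691518714524 (d = 1/((106 - 21)*36 + (79²/13335 - 28902/33898)) = 1/(85*36 + (6241*(1/13335) - 28902*1/33898)) = 1/(3060 + (6241/13335 - 14451/16949)) = 1/(3060 - 86925376/226014915) = 1/(691518714524/226014915) = 226014915/691518714524 ≈ 0.00032684)
1/((-33383 - 25177) + d) = 1/((-33383 - 25177) + 226014915/691518714524) = 1/(-58560 + 226014915/691518714524) = 1/(-40495335696510525/691518714524) = -691518714524/40495335696510525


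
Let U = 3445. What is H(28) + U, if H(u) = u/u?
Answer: 3446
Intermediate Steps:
H(u) = 1
H(28) + U = 1 + 3445 = 3446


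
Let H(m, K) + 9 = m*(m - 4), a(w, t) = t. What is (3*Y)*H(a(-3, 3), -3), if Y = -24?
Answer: 864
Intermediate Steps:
H(m, K) = -9 + m*(-4 + m) (H(m, K) = -9 + m*(m - 4) = -9 + m*(-4 + m))
(3*Y)*H(a(-3, 3), -3) = (3*(-24))*(-9 + 3² - 4*3) = -72*(-9 + 9 - 12) = -72*(-12) = 864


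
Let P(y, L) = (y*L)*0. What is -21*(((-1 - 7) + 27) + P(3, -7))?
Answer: -399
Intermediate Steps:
P(y, L) = 0 (P(y, L) = (L*y)*0 = 0)
-21*(((-1 - 7) + 27) + P(3, -7)) = -21*(((-1 - 7) + 27) + 0) = -21*((-8 + 27) + 0) = -21*(19 + 0) = -21*19 = -399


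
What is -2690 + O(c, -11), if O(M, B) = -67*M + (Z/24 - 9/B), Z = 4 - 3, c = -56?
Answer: 280595/264 ≈ 1062.9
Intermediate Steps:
Z = 1
O(M, B) = 1/24 - 67*M - 9/B (O(M, B) = -67*M + (1/24 - 9/B) = 1/24 - 67*M - 9/B)
-2690 + O(c, -11) = -2690 + (1/24 - 67*(-56) - 9/(-11)) = -2690 + (1/24 + 3752 - 9*(-1/11)) = -2690 + (1/24 + 3752 + 9/11) = -2690 + 990755/264 = 280595/264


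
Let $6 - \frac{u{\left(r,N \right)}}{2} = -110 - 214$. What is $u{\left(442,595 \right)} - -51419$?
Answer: $52079$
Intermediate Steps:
$u{\left(r,N \right)} = 660$ ($u{\left(r,N \right)} = 12 - 2 \left(-110 - 214\right) = 12 - -648 = 12 + 648 = 660$)
$u{\left(442,595 \right)} - -51419 = 660 - -51419 = 660 + 51419 = 52079$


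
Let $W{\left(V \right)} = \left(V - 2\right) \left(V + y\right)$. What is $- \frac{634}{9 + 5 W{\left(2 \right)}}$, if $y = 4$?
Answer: $- \frac{634}{9} \approx -70.444$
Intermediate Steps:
$W{\left(V \right)} = \left(-2 + V\right) \left(4 + V\right)$ ($W{\left(V \right)} = \left(V - 2\right) \left(V + 4\right) = \left(-2 + V\right) \left(4 + V\right)$)
$- \frac{634}{9 + 5 W{\left(2 \right)}} = - \frac{634}{9 + 5 \left(-8 + 2^{2} + 2 \cdot 2\right)} = - \frac{634}{9 + 5 \left(-8 + 4 + 4\right)} = - \frac{634}{9 + 5 \cdot 0} = - \frac{634}{9 + 0} = - \frac{634}{9}$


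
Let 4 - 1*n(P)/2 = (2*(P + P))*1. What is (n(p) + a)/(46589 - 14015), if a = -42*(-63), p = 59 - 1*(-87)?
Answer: 743/16287 ≈ 0.045619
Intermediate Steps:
p = 146 (p = 59 + 87 = 146)
n(P) = 8 - 8*P (n(P) = 8 - 2*2*(P + P) = 8 - 2*2*(2*P) = 8 - 2*4*P = 8 - 8*P)
a = 2646
(n(p) + a)/(46589 - 14015) = ((8 - 8*146) + 2646)/(46589 - 14015) = ((8 - 1168) + 2646)/32574 = (-1160 + 2646)*(1/32574) = 1486*(1/32574) = 743/16287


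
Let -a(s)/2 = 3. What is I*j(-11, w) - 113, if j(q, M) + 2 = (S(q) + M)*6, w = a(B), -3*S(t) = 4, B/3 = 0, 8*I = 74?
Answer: -1077/2 ≈ -538.50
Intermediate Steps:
I = 37/4 (I = (1/8)*74 = 37/4 ≈ 9.2500)
B = 0 (B = 3*0 = 0)
S(t) = -4/3 (S(t) = -1/3*4 = -4/3)
a(s) = -6 (a(s) = -2*3 = -6)
w = -6
j(q, M) = -10 + 6*M (j(q, M) = -2 + (-4/3 + M)*6 = -2 + (-8 + 6*M) = -10 + 6*M)
I*j(-11, w) - 113 = 37*(-10 + 6*(-6))/4 - 113 = 37*(-10 - 36)/4 - 113 = (37/4)*(-46) - 113 = -851/2 - 113 = -1077/2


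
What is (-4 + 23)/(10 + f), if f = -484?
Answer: -19/474 ≈ -0.040084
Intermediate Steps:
(-4 + 23)/(10 + f) = (-4 + 23)/(10 - 484) = 19/(-474) = 19*(-1/474) = -19/474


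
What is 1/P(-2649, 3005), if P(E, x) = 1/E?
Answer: -2649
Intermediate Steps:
1/P(-2649, 3005) = 1/(1/(-2649)) = 1/(-1/2649) = -2649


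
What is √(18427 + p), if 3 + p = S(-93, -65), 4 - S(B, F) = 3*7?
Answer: √18407 ≈ 135.67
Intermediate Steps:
S(B, F) = -17 (S(B, F) = 4 - 3*7 = 4 - 1*21 = 4 - 21 = -17)
p = -20 (p = -3 - 17 = -20)
√(18427 + p) = √(18427 - 20) = √18407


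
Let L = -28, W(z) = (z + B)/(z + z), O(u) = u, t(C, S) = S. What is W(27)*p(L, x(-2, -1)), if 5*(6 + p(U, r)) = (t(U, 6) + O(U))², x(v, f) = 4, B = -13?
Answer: 3178/135 ≈ 23.541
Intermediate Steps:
W(z) = (-13 + z)/(2*z) (W(z) = (z - 13)/(z + z) = (-13 + z)/((2*z)) = (-13 + z)*(1/(2*z)) = (-13 + z)/(2*z))
p(U, r) = -6 + (6 + U)²/5
W(27)*p(L, x(-2, -1)) = ((½)*(-13 + 27)/27)*(-6 + (6 - 28)²/5) = ((½)*(1/27)*14)*(-6 + (⅕)*(-22)²) = 7*(-6 + (⅕)*484)/27 = 7*(-6 + 484/5)/27 = (7/27)*(454/5) = 3178/135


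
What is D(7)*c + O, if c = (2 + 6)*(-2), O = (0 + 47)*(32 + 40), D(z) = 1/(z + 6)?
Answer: 43976/13 ≈ 3382.8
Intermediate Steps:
D(z) = 1/(6 + z)
O = 3384 (O = 47*72 = 3384)
c = -16 (c = 8*(-2) = -16)
D(7)*c + O = -16/(6 + 7) + 3384 = -16/13 + 3384 = 43976/13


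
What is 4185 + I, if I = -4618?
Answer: -433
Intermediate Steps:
4185 + I = 4185 - 4618 = -433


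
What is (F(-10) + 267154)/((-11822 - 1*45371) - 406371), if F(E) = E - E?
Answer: -133577/231782 ≈ -0.57630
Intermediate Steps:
F(E) = 0
(F(-10) + 267154)/((-11822 - 1*45371) - 406371) = (0 + 267154)/((-11822 - 1*45371) - 406371) = 267154/((-11822 - 45371) - 406371) = 267154/(-57193 - 406371) = 267154/(-463564) = 267154*(-1/463564) = -133577/231782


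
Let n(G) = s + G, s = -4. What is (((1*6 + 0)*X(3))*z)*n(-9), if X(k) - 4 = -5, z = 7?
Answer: 546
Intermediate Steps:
X(k) = -1 (X(k) = 4 - 5 = -1)
n(G) = -4 + G
(((1*6 + 0)*X(3))*z)*n(-9) = (((1*6 + 0)*(-1))*7)*(-4 - 9) = (((6 + 0)*(-1))*7)*(-13) = ((6*(-1))*7)*(-13) = -6*7*(-13) = -42*(-13) = 546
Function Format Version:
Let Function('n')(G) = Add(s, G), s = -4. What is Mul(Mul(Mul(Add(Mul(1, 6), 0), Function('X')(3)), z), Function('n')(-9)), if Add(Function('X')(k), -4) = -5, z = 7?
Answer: 546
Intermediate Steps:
Function('X')(k) = -1 (Function('X')(k) = Add(4, -5) = -1)
Function('n')(G) = Add(-4, G)
Mul(Mul(Mul(Add(Mul(1, 6), 0), Function('X')(3)), z), Function('n')(-9)) = Mul(Mul(Mul(Add(Mul(1, 6), 0), -1), 7), Add(-4, -9)) = Mul(Mul(Mul(Add(6, 0), -1), 7), -13) = Mul(Mul(Mul(6, -1), 7), -13) = Mul(Mul(-6, 7), -13) = Mul(-42, -13) = 546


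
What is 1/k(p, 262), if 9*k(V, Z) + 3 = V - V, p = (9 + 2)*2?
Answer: -3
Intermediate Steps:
p = 22 (p = 11*2 = 22)
k(V, Z) = -⅓ (k(V, Z) = -⅓ + (V - V)/9 = -⅓ + (⅑)*0 = -⅓ + 0 = -⅓)
1/k(p, 262) = 1/(-⅓) = -3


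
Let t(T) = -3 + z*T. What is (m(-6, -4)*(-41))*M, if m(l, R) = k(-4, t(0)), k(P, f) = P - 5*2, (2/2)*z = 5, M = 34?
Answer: 19516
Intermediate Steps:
z = 5
t(T) = -3 + 5*T
k(P, f) = -10 + P (k(P, f) = P - 10 = -10 + P)
m(l, R) = -14 (m(l, R) = -10 - 4 = -14)
(m(-6, -4)*(-41))*M = -14*(-41)*34 = 574*34 = 19516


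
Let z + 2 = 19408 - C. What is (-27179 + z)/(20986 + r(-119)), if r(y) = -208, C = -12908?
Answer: 5135/20778 ≈ 0.24714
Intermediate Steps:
z = 32314 (z = -2 + (19408 - 1*(-12908)) = -2 + (19408 + 12908) = -2 + 32316 = 32314)
(-27179 + z)/(20986 + r(-119)) = (-27179 + 32314)/(20986 - 208) = 5135/20778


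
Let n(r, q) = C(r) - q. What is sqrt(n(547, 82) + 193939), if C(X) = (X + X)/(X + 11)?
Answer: 5*sqrt(67067446)/93 ≈ 440.29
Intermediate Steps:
C(X) = 2*X/(11 + X) (C(X) = (2*X)/(11 + X) = 2*X/(11 + X))
n(r, q) = -q + 2*r/(11 + r) (n(r, q) = 2*r/(11 + r) - q = -q + 2*r/(11 + r))
sqrt(n(547, 82) + 193939) = sqrt((2*547 - 1*82*(11 + 547))/(11 + 547) + 193939) = sqrt((1094 - 1*82*558)/558 + 193939) = sqrt((1094 - 45756)/558 + 193939) = sqrt((1/558)*(-44662) + 193939) = sqrt(-22331/279 + 193939) = sqrt(54086650/279) = 5*sqrt(67067446)/93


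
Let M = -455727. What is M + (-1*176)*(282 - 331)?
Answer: -447103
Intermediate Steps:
M + (-1*176)*(282 - 331) = -455727 + (-1*176)*(282 - 331) = -455727 - 176*(-49) = -455727 + 8624 = -447103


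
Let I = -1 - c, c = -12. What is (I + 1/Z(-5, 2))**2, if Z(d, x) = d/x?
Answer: 2809/25 ≈ 112.36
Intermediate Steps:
I = 11 (I = -1 - 1*(-12) = -1 + 12 = 11)
(I + 1/Z(-5, 2))**2 = (11 + 1/(-5/2))**2 = (11 - 2/5)**2 = (53/5)**2 = 2809/25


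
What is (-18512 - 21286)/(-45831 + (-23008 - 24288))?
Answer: 39798/93127 ≈ 0.42735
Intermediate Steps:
(-18512 - 21286)/(-45831 + (-23008 - 24288)) = -39798/(-45831 - 47296) = -39798/(-93127) = -39798*(-1/93127) = 39798/93127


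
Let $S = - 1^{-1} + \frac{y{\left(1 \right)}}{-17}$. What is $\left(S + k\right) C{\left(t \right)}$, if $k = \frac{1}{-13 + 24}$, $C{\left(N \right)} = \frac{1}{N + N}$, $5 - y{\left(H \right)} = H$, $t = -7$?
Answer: $\frac{107}{1309} \approx 0.081742$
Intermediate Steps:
$y{\left(H \right)} = 5 - H$
$C{\left(N \right)} = \frac{1}{2 N}$
$S = - \frac{21}{17}$ ($S = - 1^{-1} + \frac{5 - 1}{-17} = \left(-1\right) 1 + \left(5 - 1\right) \left(- \frac{1}{17}\right) = -1 + 4 \left(- \frac{1}{17}\right) = -1 - \frac{4}{17} = - \frac{21}{17} \approx -1.2353$)
$k = \frac{1}{11} \approx 0.090909$
$\left(S + k\right) C{\left(t \right)} = \left(- \frac{21}{17} + \frac{1}{11}\right) \frac{1}{2 \left(-7\right)} = - \frac{214 \cdot \frac{1}{2} \left(- \frac{1}{7}\right)}{187} = \left(- \frac{214}{187}\right) \left(- \frac{1}{14}\right) = \frac{107}{1309}$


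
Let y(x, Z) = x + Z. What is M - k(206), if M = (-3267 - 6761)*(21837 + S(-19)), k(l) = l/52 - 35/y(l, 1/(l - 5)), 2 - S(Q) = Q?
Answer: -235978191663979/1076582 ≈ -2.1919e+8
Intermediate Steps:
S(Q) = 2 - Q
y(x, Z) = Z + x
k(l) = -35/(l + 1/(-5 + l)) + l/52 (k(l) = l/52 - 35/(1/(l - 5) + l) = l*(1/52) - 35/(1/(-5 + l) + l) = l/52 - 35/(l + 1/(-5 + l)) = -35/(l + 1/(-5 + l)) + l/52)
M = -219192024 (M = (-3267 - 6761)*(21837 + (2 - 1*(-19))) = -10028*(21837 + (2 + 19)) = -10028*(21837 + 21) = -10028*21858 = -219192024)
M - k(206) = -219192024 - (-35/(206 + 1/(-5 + 206)) + (1/52)*206) = -219192024 - (-35/(206 + 1/201) + 103/26) = -219192024 - (-35/41407/201 + 103/26) = -219192024 - (-35*201/41407 + 103/26) = -219192024 - (-7035/41407 + 103/26) = -219192024 - 1*4082011/1076582 = -219192024 - 4082011/1076582 = -235978191663979/1076582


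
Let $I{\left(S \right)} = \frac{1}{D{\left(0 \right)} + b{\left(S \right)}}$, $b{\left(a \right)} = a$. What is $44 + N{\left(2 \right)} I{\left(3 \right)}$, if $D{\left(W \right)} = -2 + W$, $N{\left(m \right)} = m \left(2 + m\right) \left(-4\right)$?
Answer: $12$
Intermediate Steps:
$N{\left(m \right)} = - 4 m \left(2 + m\right)$
$I{\left(S \right)} = \frac{1}{-2 + S}$ ($I{\left(S \right)} = \frac{1}{\left(-2 + 0\right) + S} = \frac{1}{-2 + S}$)
$44 + N{\left(2 \right)} I{\left(3 \right)} = 44 + \frac{\left(-4\right) 2 \left(2 + 2\right)}{-2 + 3} = 44 + \frac{\left(-4\right) 2 \cdot 4}{1} = 44 - 32 = 12$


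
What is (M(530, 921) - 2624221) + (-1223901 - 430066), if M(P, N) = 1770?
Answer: -4276418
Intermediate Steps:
(M(530, 921) - 2624221) + (-1223901 - 430066) = (1770 - 2624221) + (-1223901 - 430066) = -2622451 - 1653967 = -4276418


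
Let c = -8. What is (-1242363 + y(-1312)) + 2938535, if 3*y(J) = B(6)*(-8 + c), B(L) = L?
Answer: 1696140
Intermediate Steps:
y(J) = -32 (y(J) = (6*(-8 - 8))/3 = (6*(-16))/3 = (⅓)*(-96) = -32)
(-1242363 + y(-1312)) + 2938535 = (-1242363 - 32) + 2938535 = -1242395 + 2938535 = 1696140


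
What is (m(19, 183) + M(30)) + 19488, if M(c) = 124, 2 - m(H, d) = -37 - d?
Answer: 19834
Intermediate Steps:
m(H, d) = 39 + d (m(H, d) = 2 - (-37 - d) = 2 + (37 + d) = 39 + d)
(m(19, 183) + M(30)) + 19488 = ((39 + 183) + 124) + 19488 = (222 + 124) + 19488 = 346 + 19488 = 19834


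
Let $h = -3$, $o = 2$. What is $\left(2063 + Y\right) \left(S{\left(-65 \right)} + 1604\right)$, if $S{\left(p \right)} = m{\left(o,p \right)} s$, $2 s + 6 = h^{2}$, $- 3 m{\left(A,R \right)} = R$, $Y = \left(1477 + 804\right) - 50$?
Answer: $7027131$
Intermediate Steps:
$Y = 2231$ ($Y = 2281 - 50 = 2231$)
$m{\left(A,R \right)} = - \frac{R}{3}$
$s = \frac{3}{2}$ ($s = -3 + \frac{\left(-3\right)^{2}}{2} = -3 + \frac{1}{2} \cdot 9 = -3 + \frac{9}{2} = \frac{3}{2} \approx 1.5$)
$S{\left(p \right)} = - \frac{p}{2}$ ($S{\left(p \right)} = - \frac{p}{3} \cdot \frac{3}{2} = - \frac{p}{2}$)
$\left(2063 + Y\right) \left(S{\left(-65 \right)} + 1604\right) = \left(2063 + 2231\right) \left(\left(- \frac{1}{2}\right) \left(-65\right) + 1604\right) = 4294 \left(\frac{65}{2} + 1604\right) = 4294 \cdot \frac{3273}{2} = 7027131$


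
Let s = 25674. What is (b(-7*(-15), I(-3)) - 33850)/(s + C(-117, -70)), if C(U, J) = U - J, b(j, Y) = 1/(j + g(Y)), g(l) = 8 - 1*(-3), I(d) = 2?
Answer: -3926599/2972732 ≈ -1.3209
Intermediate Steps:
g(l) = 11 (g(l) = 8 + 3 = 11)
b(j, Y) = 1/(11 + j) (b(j, Y) = 1/(j + 11) = 1/(11 + j))
(b(-7*(-15), I(-3)) - 33850)/(s + C(-117, -70)) = (1/(11 - 7*(-15)) - 33850)/(25674 + (-117 - 1*(-70))) = (1/(11 + 105) - 33850)/(25674 + (-117 + 70)) = (1/116 - 33850)/(25674 - 47) = (1/116 - 33850)/25627 = -3926599/116*1/25627 = -3926599/2972732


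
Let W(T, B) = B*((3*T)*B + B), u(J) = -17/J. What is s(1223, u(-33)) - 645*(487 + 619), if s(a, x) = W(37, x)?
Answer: -776827562/1089 ≈ -7.1334e+5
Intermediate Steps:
W(T, B) = B*(B + 3*B*T) (W(T, B) = B*(3*B*T + B) = B*(B + 3*B*T))
s(a, x) = 112*x**2 (s(a, x) = x**2*(1 + 3*37) = x**2*(1 + 111) = x**2*112 = 112*x**2)
s(1223, u(-33)) - 645*(487 + 619) = 112*(-17/(-33))**2 - 645*(487 + 619) = 112*(-17*(-1/33))**2 - 645*1106 = 112*(17/33)**2 - 713370 = 112*(289/1089) - 713370 = 32368/1089 - 713370 = -776827562/1089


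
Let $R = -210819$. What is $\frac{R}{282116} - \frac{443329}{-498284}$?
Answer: $\frac{1251404348}{8785868059} \approx 0.14243$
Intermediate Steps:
$\frac{R}{282116} - \frac{443329}{-498284} = - \frac{210819}{282116} - \frac{443329}{-498284} = \left(-210819\right) \frac{1}{282116} - - \frac{443329}{498284} = - \frac{210819}{282116} + \frac{443329}{498284} = \frac{1251404348}{8785868059}$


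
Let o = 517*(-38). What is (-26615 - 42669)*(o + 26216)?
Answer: -455195880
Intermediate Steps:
o = -19646
(-26615 - 42669)*(o + 26216) = (-26615 - 42669)*(-19646 + 26216) = -69284*6570 = -455195880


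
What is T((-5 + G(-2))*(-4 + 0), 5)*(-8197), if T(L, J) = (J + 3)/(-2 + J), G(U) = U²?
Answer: -65576/3 ≈ -21859.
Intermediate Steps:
T(L, J) = (3 + J)/(-2 + J)
T((-5 + G(-2))*(-4 + 0), 5)*(-8197) = ((3 + 5)/(-2 + 5))*(-8197) = (8/3)*(-8197) = -65576/3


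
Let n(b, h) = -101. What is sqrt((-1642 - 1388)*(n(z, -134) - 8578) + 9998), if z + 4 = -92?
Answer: 2*sqrt(6576842) ≈ 5129.1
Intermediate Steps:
z = -96 (z = -4 - 92 = -96)
sqrt((-1642 - 1388)*(n(z, -134) - 8578) + 9998) = sqrt((-1642 - 1388)*(-101 - 8578) + 9998) = sqrt(-3030*(-8679) + 9998) = sqrt(26297370 + 9998) = sqrt(26307368) = 2*sqrt(6576842)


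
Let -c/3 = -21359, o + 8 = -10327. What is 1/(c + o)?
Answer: 1/53742 ≈ 1.8607e-5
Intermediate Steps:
o = -10335 (o = -8 - 10327 = -10335)
c = 64077 (c = -3*(-21359) = 64077)
1/(c + o) = 1/(64077 - 10335) = 1/53742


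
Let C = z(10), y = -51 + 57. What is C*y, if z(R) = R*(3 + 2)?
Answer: 300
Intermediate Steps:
y = 6
z(R) = 5*R (z(R) = R*5 = 5*R)
C = 50 (C = 5*10 = 50)
C*y = 50*6 = 300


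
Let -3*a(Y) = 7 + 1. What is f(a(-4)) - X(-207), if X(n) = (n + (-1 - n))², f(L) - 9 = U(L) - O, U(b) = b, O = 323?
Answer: -953/3 ≈ -317.67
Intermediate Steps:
a(Y) = -8/3 (a(Y) = -(7 + 1)/3 = -⅓*8 = -8/3)
f(L) = -314 + L (f(L) = 9 + (L - 1*323) = 9 + (L - 323) = 9 + (-323 + L) = -314 + L)
X(n) = 1 (X(n) = (-1)² = 1)
f(a(-4)) - X(-207) = (-314 - 8/3) - 1*1 = -950/3 - 1 = -953/3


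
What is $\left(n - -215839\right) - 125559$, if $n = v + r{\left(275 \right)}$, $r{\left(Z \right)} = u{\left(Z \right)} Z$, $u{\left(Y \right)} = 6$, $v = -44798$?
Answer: $47132$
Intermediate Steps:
$r{\left(Z \right)} = 6 Z$
$n = -43148$ ($n = -44798 + 6 \cdot 275 = -44798 + 1650 = -43148$)
$\left(n - -215839\right) - 125559 = \left(-43148 - -215839\right) - 125559 = \left(-43148 + 215839\right) - 125559 = 172691 - 125559 = 47132$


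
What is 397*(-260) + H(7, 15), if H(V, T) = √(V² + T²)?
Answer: -103220 + √274 ≈ -1.0320e+5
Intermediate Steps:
H(V, T) = √(T² + V²)
397*(-260) + H(7, 15) = 397*(-260) + √(15² + 7²) = -103220 + √(225 + 49) = -103220 + √274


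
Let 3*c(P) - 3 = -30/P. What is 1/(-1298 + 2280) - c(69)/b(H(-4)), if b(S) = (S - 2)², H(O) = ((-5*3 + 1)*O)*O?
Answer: 1733153/1730403804 ≈ 0.0010016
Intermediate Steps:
H(O) = -14*O² (H(O) = ((-15 + 1)*O)*O = (-14*O)*O = -14*O²)
b(S) = (-2 + S)²
c(P) = 1 - 10/P (c(P) = 1 + (-30/P)/3 = 1 - 10/P)
1/(-1298 + 2280) - c(69)/b(H(-4)) = 1/(-1298 + 2280) - (-10 + 69)/69/((-2 - 14*(-4)²)²) = 1/982 - (1/69)*59/((-2 - 14*16)²) = 1/982 - 59/(69*((-2 - 224)²)) = 1/982 - 59/(69*((-226)²)) = 1/982 - 59/(69*51076) = 1/982 - 1*59/3524244 = 1/982 - 59/3524244 = 1733153/1730403804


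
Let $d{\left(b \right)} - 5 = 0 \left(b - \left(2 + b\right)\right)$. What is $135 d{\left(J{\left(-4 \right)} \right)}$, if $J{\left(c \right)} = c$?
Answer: $675$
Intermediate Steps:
$d{\left(b \right)} = 5$ ($d{\left(b \right)} = 5 + 0 \left(b - \left(2 + b\right)\right) = 5 + 0 \left(-2\right) = 5 + 0 = 5$)
$135 d{\left(J{\left(-4 \right)} \right)} = 135 \cdot 5 = 675$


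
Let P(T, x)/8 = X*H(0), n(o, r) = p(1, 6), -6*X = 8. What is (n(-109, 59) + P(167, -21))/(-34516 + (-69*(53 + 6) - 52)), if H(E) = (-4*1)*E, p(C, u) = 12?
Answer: -12/38639 ≈ -0.00031057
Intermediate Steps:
X = -4/3 (X = -⅙*8 = -4/3 ≈ -1.3333)
n(o, r) = 12
H(E) = -4*E
P(T, x) = 0 (P(T, x) = 8*(-(-16)*0/3) = 8*(-4/3*0) = 8*0 = 0)
(n(-109, 59) + P(167, -21))/(-34516 + (-69*(53 + 6) - 52)) = (12 + 0)/(-34516 + (-69*(53 + 6) - 52)) = 12/(-34516 + (-69*59 - 52)) = 12/(-34516 + (-4071 - 52)) = 12/(-34516 - 4123) = 12/(-38639) = 12*(-1/38639) = -12/38639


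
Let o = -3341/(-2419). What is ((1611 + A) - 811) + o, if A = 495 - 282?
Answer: 2453788/2419 ≈ 1014.4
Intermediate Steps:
A = 213
o = 3341/2419 (o = -3341*(-1/2419) = 3341/2419 ≈ 1.3811)
((1611 + A) - 811) + o = ((1611 + 213) - 811) + 3341/2419 = (1824 - 811) + 3341/2419 = 1013 + 3341/2419 = 2453788/2419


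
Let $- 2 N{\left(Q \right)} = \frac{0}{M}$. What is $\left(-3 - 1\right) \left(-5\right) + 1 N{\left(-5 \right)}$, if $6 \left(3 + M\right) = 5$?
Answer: $20$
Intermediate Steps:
$M = - \frac{13}{6}$ ($M = -3 + \frac{1}{6} \cdot 5 = -3 + \frac{5}{6} = - \frac{13}{6} \approx -2.1667$)
$N{\left(Q \right)} = 0$ ($N{\left(Q \right)} = - \frac{0 \frac{1}{- \frac{13}{6}}}{2} = - \frac{0 \left(- \frac{6}{13}\right)}{2} = \left(- \frac{1}{2}\right) 0 = 0$)
$\left(-3 - 1\right) \left(-5\right) + 1 N{\left(-5 \right)} = \left(-3 - 1\right) \left(-5\right) + 1 \cdot 0 = \left(-4\right) \left(-5\right) + 0 = 20 + 0 = 20$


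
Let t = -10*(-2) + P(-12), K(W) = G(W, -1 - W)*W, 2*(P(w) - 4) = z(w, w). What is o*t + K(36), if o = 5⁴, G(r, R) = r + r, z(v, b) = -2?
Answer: 16967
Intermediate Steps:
P(w) = 3 (P(w) = 4 + (½)*(-2) = 4 - 1 = 3)
G(r, R) = 2*r
K(W) = 2*W² (K(W) = (2*W)*W = 2*W²)
t = 23 (t = -10*(-2) + 3 = 20 + 3 = 23)
o = 625
o*t + K(36) = 625*23 + 2*36² = 14375 + 2*1296 = 14375 + 2592 = 16967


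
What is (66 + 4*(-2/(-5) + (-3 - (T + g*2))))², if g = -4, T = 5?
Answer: 114244/25 ≈ 4569.8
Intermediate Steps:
(66 + 4*(-2/(-5) + (-3 - (T + g*2))))² = (66 + 4*(-2/(-5) + (-3 - (5 - 4*2))))² = (66 + 4*(-2*(-⅕) + (-3 - (5 - 8))))² = (66 + 4*(⅖ + (-3 - 1*(-3))))² = (66 + 4*(⅖ + (-3 + 3)))² = (66 + 4*(⅖ + 0))² = (66 + 4*(⅖))² = (66 + 8/5)² = (338/5)² = 114244/25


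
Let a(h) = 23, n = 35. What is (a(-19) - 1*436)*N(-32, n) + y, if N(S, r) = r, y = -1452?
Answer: -15907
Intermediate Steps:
(a(-19) - 1*436)*N(-32, n) + y = (23 - 1*436)*35 - 1452 = (23 - 436)*35 - 1452 = -413*35 - 1452 = -14455 - 1452 = -15907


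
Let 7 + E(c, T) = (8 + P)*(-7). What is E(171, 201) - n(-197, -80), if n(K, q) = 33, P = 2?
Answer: -110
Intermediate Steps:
E(c, T) = -77 (E(c, T) = -7 + (8 + 2)*(-7) = -7 + 10*(-7) = -7 - 70 = -77)
E(171, 201) - n(-197, -80) = -77 - 1*33 = -77 - 33 = -110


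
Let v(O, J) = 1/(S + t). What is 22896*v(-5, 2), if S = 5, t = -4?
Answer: 22896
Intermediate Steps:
v(O, J) = 1 (v(O, J) = 1/(5 - 4) = 1/1 = 1)
22896*v(-5, 2) = 22896*1 = 22896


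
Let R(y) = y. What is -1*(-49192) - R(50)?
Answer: 49142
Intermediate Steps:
-1*(-49192) - R(50) = -1*(-49192) - 1*50 = 49192 - 50 = 49142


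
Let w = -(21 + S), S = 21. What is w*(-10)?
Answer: 420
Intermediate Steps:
w = -42 (w = -(21 + 21) = -1*42 = -42)
w*(-10) = -42*(-10) = 420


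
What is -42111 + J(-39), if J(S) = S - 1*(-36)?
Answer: -42114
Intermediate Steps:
J(S) = 36 + S (J(S) = S + 36 = 36 + S)
-42111 + J(-39) = -42111 + (36 - 39) = -42111 - 3 = -42114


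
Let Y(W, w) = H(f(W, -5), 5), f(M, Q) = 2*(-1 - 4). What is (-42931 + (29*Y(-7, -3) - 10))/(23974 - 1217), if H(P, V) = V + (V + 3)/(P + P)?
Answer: -214038/113785 ≈ -1.8811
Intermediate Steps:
f(M, Q) = -10 (f(M, Q) = 2*(-5) = -10)
H(P, V) = V + (3 + V)/(2*P) (H(P, V) = V + (3 + V)/((2*P)) = V + (3 + V)*(1/(2*P)) = V + (3 + V)/(2*P))
Y(W, w) = 23/5 (Y(W, w) = (1/2)*(3 + 5 + 2*(-10)*5)/(-10) = (1/2)*(-1/10)*(3 + 5 - 100) = (1/2)*(-1/10)*(-92) = 23/5)
(-42931 + (29*Y(-7, -3) - 10))/(23974 - 1217) = (-42931 + (29*(23/5) - 10))/(23974 - 1217) = (-42931 + (667/5 - 10))/22757 = (-42931 + 617/5)*(1/22757) = -214038/5*1/22757 = -214038/113785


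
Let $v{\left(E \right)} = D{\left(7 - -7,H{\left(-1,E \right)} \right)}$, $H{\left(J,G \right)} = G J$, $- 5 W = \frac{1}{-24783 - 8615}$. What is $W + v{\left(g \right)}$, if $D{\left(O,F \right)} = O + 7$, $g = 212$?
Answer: $\frac{3506791}{166990} \approx 21.0$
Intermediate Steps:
$W = \frac{1}{166990}$ ($W = - \frac{1}{5 \left(-24783 - 8615\right)} = - \frac{1}{5 \left(-33398\right)} = \left(- \frac{1}{5}\right) \left(- \frac{1}{33398}\right) = \frac{1}{166990} \approx 5.9884 \cdot 10^{-6}$)
$D{\left(O,F \right)} = 7 + O$
$v{\left(E \right)} = 21$ ($v{\left(E \right)} = 7 + \left(7 - -7\right) = 7 + \left(7 + 7\right) = 7 + 14 = 21$)
$W + v{\left(g \right)} = \frac{1}{166990} + 21 = \frac{3506791}{166990}$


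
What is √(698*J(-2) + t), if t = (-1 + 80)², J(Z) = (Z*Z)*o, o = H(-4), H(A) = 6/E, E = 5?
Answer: √239785/5 ≈ 97.936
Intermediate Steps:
H(A) = 6/5
o = 6/5 ≈ 1.2000
J(Z) = 6*Z²/5 (J(Z) = (Z*Z)*(6/5) = Z²*(6/5) = 6*Z²/5)
t = 6241 (t = 79² = 6241)
√(698*J(-2) + t) = √(698*((6/5)*(-2)²) + 6241) = √(698*((6/5)*4) + 6241) = √(698*(24/5) + 6241) = √(16752/5 + 6241) = √(47957/5) = √239785/5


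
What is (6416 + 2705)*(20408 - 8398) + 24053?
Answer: 109567263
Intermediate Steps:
(6416 + 2705)*(20408 - 8398) + 24053 = 9121*12010 + 24053 = 109543210 + 24053 = 109567263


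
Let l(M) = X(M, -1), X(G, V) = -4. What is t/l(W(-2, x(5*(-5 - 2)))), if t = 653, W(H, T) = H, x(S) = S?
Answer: -653/4 ≈ -163.25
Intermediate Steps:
l(M) = -4
t/l(W(-2, x(5*(-5 - 2)))) = 653/(-4) = 653*(-1/4) = -653/4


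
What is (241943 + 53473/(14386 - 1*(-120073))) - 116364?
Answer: 16885280234/134459 ≈ 1.2558e+5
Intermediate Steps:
(241943 + 53473/(14386 - 1*(-120073))) - 116364 = (241943 + 53473/(14386 + 120073)) - 116364 = (241943 + 53473/134459) - 116364 = 32531467310/134459 - 116364 = 16885280234/134459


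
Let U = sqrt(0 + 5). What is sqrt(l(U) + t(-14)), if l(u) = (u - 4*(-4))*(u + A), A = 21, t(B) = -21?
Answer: sqrt(320 + 37*sqrt(5)) ≈ 20.068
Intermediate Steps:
U = sqrt(5) ≈ 2.2361
l(u) = (16 + u)*(21 + u) (l(u) = (u - 4*(-4))*(u + 21) = (u + 16)*(21 + u) = (16 + u)*(21 + u))
sqrt(l(U) + t(-14)) = sqrt((336 + (sqrt(5))**2 + 37*sqrt(5)) - 21) = sqrt((336 + 5 + 37*sqrt(5)) - 21) = sqrt((341 + 37*sqrt(5)) - 21) = sqrt(320 + 37*sqrt(5))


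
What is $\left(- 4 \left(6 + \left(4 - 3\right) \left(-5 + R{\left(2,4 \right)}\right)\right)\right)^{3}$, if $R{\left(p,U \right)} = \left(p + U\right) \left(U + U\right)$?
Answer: $-7529536$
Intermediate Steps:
$R{\left(p,U \right)} = 2 U \left(U + p\right)$ ($R{\left(p,U \right)} = \left(U + p\right) 2 U = 2 U \left(U + p\right)$)
$\left(- 4 \left(6 + \left(4 - 3\right) \left(-5 + R{\left(2,4 \right)}\right)\right)\right)^{3} = \left(- 4 \left(6 + \left(4 - 3\right) \left(-5 + 2 \cdot 4 \left(4 + 2\right)\right)\right)\right)^{3} = \left(- 4 \left(6 + 1 \left(-5 + 2 \cdot 4 \cdot 6\right)\right)\right)^{3} = \left(- 4 \left(6 + 1 \left(-5 + 48\right)\right)\right)^{3} = \left(- 4 \left(6 + 1 \cdot 43\right)\right)^{3} = \left(- 4 \left(6 + 43\right)\right)^{3} = \left(\left(-4\right) 49\right)^{3} = \left(-196\right)^{3} = -7529536$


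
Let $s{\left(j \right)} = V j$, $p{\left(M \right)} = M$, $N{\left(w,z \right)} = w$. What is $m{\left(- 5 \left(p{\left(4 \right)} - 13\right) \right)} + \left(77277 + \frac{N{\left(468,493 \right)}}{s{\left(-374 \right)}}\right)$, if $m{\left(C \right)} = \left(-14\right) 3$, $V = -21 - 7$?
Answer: $\frac{202201347}{2618} \approx 77235.0$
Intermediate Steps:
$V = -28$ ($V = -21 - 7 = -28$)
$s{\left(j \right)} = - 28 j$
$m{\left(C \right)} = -42$
$m{\left(- 5 \left(p{\left(4 \right)} - 13\right) \right)} + \left(77277 + \frac{N{\left(468,493 \right)}}{s{\left(-374 \right)}}\right) = -42 + \left(77277 + \frac{468}{\left(-28\right) \left(-374\right)}\right) = -42 + \left(77277 + \frac{468}{10472}\right) = -42 + \left(77277 + 468 \cdot \frac{1}{10472}\right) = -42 + \left(77277 + \frac{117}{2618}\right) = -42 + \frac{202311303}{2618} = \frac{202201347}{2618}$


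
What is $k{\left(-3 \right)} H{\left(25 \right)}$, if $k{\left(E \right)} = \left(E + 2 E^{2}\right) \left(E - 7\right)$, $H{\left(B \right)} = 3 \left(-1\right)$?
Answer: $450$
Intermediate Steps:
$H{\left(B \right)} = -3$
$k{\left(E \right)} = \left(-7 + E\right) \left(E + 2 E^{2}\right)$ ($k{\left(E \right)} = \left(E + 2 E^{2}\right) \left(-7 + E\right) = \left(-7 + E\right) \left(E + 2 E^{2}\right)$)
$k{\left(-3 \right)} H{\left(25 \right)} = - 3 \left(-7 - -39 + 2 \left(-3\right)^{2}\right) \left(-3\right) = - 3 \left(-7 + 39 + 2 \cdot 9\right) \left(-3\right) = - 3 \left(-7 + 39 + 18\right) \left(-3\right) = \left(-3\right) 50 \left(-3\right) = \left(-150\right) \left(-3\right) = 450$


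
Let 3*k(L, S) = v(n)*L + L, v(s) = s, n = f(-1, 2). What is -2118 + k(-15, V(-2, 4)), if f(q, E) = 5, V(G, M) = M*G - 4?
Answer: -2148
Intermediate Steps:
V(G, M) = -4 + G*M (V(G, M) = G*M - 4 = -4 + G*M)
n = 5
k(L, S) = 2*L (k(L, S) = (5*L + L)/3 = (6*L)/3 = 2*L)
-2118 + k(-15, V(-2, 4)) = -2118 + 2*(-15) = -2118 - 30 = -2148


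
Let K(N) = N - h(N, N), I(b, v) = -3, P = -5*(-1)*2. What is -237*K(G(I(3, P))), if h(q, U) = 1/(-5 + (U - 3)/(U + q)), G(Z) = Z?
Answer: 2607/4 ≈ 651.75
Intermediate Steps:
P = 10 (P = 5*2 = 10)
h(q, U) = 1/(-5 + (-3 + U)/(U + q))
K(N) = N + 2*N/(3 + 9*N) (K(N) = N - (-N - N)/(3 + 4*N + 5*N) = N - (-2*N)/(3 + 9*N) = N - (-2)*N/(3 + 9*N) = N + 2*N/(3 + 9*N))
-237*K(G(I(3, P))) = -79*(-3)*(5 + 9*(-3))/(1 + 3*(-3)) = -79*(-3)*(5 - 27)/(1 - 9) = -79*(-3)*(-22)/(-8) = -79*(-3)*(-1)*(-22)/8 = -237*(-11/4) = 2607/4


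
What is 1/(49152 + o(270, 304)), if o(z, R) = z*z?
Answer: 1/122052 ≈ 8.1932e-6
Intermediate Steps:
o(z, R) = z**2
1/(49152 + o(270, 304)) = 1/(49152 + 270**2) = 1/(49152 + 72900) = 1/122052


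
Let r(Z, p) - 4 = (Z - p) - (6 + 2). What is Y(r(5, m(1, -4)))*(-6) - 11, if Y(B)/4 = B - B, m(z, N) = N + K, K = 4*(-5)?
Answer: -11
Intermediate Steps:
K = -20
m(z, N) = -20 + N (m(z, N) = N - 20 = -20 + N)
r(Z, p) = -4 + Z - p (r(Z, p) = 4 + ((Z - p) - (6 + 2)) = 4 + ((Z - p) - 1*8) = 4 + ((Z - p) - 8) = 4 + (-8 + Z - p) = -4 + Z - p)
Y(B) = 0 (Y(B) = 4*(B - B) = 4*0 = 0)
Y(r(5, m(1, -4)))*(-6) - 11 = 0*(-6) - 11 = 0 - 11 = -11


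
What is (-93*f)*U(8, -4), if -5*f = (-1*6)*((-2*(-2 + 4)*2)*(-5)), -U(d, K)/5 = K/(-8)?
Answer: 11160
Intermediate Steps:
U(d, K) = 5*K/8 (U(d, K) = -5*K/(-8) = -5*K*(-1)/8 = -(-5)*K/8 = 5*K/8)
f = 48 (f = -(-1*6)*(-2*(-2 + 4)*2)*(-5)/5 = -(-6)*(-2*2*2)*(-5)/5 = -(-6)*-4*2*(-5)/5 = -(-6)*(-8*(-5))/5 = -(-6)*40/5 = -⅕*(-240) = 48)
(-93*f)*U(8, -4) = (-93*48)*((5/8)*(-4)) = -4464*(-5/2) = 11160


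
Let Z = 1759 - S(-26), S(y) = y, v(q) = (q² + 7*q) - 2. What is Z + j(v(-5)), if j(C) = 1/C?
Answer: 21419/12 ≈ 1784.9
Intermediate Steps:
v(q) = -2 + q² + 7*q
Z = 1785 (Z = 1759 - 1*(-26) = 1759 + 26 = 1785)
Z + j(v(-5)) = 1785 + 1/(-2 + (-5)² + 7*(-5)) = 1785 + 1/(-2 + 25 - 35) = 1785 + 1/(-12) = 1785 - 1/12 = 21419/12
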